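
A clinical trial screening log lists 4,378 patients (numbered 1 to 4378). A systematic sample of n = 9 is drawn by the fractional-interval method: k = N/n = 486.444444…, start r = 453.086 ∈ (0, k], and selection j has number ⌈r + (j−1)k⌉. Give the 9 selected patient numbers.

454, 940, 1426, 1913, 2399, 2886, 3372, 3859, 4345

j=1: r + 0k = 453.086 → ⌈·⌉ = 454
j=2: r + 1k = 939.530444… → ⌈·⌉ = 940
j=3: r + 2k = 1425.974888… → ⌈·⌉ = 1426
j=4: r + 3k = 1912.419333… → ⌈·⌉ = 1913
j=5: r + 4k = 2398.863777… → ⌈·⌉ = 2399
j=6: r + 5k = 2885.308222… → ⌈·⌉ = 2886
j=7: r + 6k = 3371.752666… → ⌈·⌉ = 3372
j=8: r + 7k = 3858.197111… → ⌈·⌉ = 3859
j=9: r + 8k = 4344.641555… → ⌈·⌉ = 4345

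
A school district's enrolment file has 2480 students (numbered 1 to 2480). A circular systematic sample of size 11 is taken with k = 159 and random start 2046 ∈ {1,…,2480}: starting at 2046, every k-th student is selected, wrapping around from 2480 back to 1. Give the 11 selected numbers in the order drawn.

Selection 1: 2046
Selection 2: 2046 + 159 = 2205
Selection 3: 2205 + 159 = 2364
Selection 4: 2364 + 159 = 2523 → 2523 − 2480 = 43
Selection 5: 43 + 159 = 202
Selection 6: 202 + 159 = 361
Selection 7: 361 + 159 = 520
Selection 8: 520 + 159 = 679
Selection 9: 679 + 159 = 838
Selection 10: 838 + 159 = 997
Selection 11: 997 + 159 = 1156

2046, 2205, 2364, 43, 202, 361, 520, 679, 838, 997, 1156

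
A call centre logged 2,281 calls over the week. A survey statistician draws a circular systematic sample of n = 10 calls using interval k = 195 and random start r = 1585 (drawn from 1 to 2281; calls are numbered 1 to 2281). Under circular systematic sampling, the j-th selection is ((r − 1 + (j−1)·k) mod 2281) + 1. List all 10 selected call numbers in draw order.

1585, 1780, 1975, 2170, 84, 279, 474, 669, 864, 1059

Selection 1: 1585
Selection 2: 1585 + 195 = 1780
Selection 3: 1780 + 195 = 1975
Selection 4: 1975 + 195 = 2170
Selection 5: 2170 + 195 = 2365 → 2365 − 2281 = 84
Selection 6: 84 + 195 = 279
Selection 7: 279 + 195 = 474
Selection 8: 474 + 195 = 669
Selection 9: 669 + 195 = 864
Selection 10: 864 + 195 = 1059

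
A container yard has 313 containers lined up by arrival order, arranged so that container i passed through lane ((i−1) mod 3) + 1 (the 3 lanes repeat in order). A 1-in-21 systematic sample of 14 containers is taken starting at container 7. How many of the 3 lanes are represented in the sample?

Consecutive selections differ by k = 21, so their lane numbers differ by 21 mod 3 = 0.
gcd(21, 3) = 3, so the sample visits 3/3 = 1 distinct residues mod 3.
Start 7 is lane 1; the lanes hit are 1.

1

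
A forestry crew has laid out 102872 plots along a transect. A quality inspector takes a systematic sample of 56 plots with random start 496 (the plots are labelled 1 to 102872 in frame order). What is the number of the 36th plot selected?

64791

k = 102872/56 = 1837
36th selection = r + (36−1)·k = 496 + 35×1837 = 496 + 64295 = 64791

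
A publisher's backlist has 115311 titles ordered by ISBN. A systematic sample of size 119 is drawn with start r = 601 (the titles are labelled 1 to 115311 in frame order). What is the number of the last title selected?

114943

k = 115311/119 = 969
119th selection = r + (119−1)·k = 601 + 118×969 = 601 + 114342 = 114943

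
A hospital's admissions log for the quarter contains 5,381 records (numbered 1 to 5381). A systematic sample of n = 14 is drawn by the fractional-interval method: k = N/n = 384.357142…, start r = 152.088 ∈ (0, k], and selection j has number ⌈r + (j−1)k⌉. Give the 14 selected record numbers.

j=1: r + 0k = 152.088 → ⌈·⌉ = 153
j=2: r + 1k = 536.445142… → ⌈·⌉ = 537
j=3: r + 2k = 920.802285… → ⌈·⌉ = 921
j=4: r + 3k = 1305.159428… → ⌈·⌉ = 1306
j=5: r + 4k = 1689.516571… → ⌈·⌉ = 1690
j=6: r + 5k = 2073.873714… → ⌈·⌉ = 2074
j=7: r + 6k = 2458.230857… → ⌈·⌉ = 2459
j=8: r + 7k = 2842.588 → ⌈·⌉ = 2843
j=9: r + 8k = 3226.945142… → ⌈·⌉ = 3227
j=10: r + 9k = 3611.302285… → ⌈·⌉ = 3612
j=11: r + 10k = 3995.659428… → ⌈·⌉ = 3996
j=12: r + 11k = 4380.016571… → ⌈·⌉ = 4381
j=13: r + 12k = 4764.373714… → ⌈·⌉ = 4765
j=14: r + 13k = 5148.730857… → ⌈·⌉ = 5149

153, 537, 921, 1306, 1690, 2074, 2459, 2843, 3227, 3612, 3996, 4381, 4765, 5149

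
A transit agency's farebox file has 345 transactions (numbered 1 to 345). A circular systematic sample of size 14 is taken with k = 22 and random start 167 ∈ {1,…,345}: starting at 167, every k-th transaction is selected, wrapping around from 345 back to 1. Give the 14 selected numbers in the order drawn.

Selection 1: 167
Selection 2: 167 + 22 = 189
Selection 3: 189 + 22 = 211
Selection 4: 211 + 22 = 233
Selection 5: 233 + 22 = 255
Selection 6: 255 + 22 = 277
Selection 7: 277 + 22 = 299
Selection 8: 299 + 22 = 321
Selection 9: 321 + 22 = 343
Selection 10: 343 + 22 = 365 → 365 − 345 = 20
Selection 11: 20 + 22 = 42
Selection 12: 42 + 22 = 64
Selection 13: 64 + 22 = 86
Selection 14: 86 + 22 = 108

167, 189, 211, 233, 255, 277, 299, 321, 343, 20, 42, 64, 86, 108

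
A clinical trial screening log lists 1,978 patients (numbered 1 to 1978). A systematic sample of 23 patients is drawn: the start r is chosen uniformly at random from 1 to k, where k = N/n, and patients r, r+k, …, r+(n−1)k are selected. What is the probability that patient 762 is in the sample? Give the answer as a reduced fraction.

1/86

k = 1978/23 = 86.
Patient 762 is selected iff r ≡ 762 (mod 86); exactly one such r in {1,…,86}.
Inclusion probability = 1/86.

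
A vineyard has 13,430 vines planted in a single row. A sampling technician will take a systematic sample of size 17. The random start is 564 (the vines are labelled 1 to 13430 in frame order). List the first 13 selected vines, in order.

564, 1354, 2144, 2934, 3724, 4514, 5304, 6094, 6884, 7674, 8464, 9254, 10044

k = N/n = 13430/17 = 790
vine 1: 564
vine 2: 564 + 790 = 1354
vine 3: 1354 + 790 = 2144
vine 4: 2144 + 790 = 2934
vine 5: 2934 + 790 = 3724
vine 6: 3724 + 790 = 4514
vine 7: 4514 + 790 = 5304
vine 8: 5304 + 790 = 6094
vine 9: 6094 + 790 = 6884
vine 10: 6884 + 790 = 7674
vine 11: 7674 + 790 = 8464
vine 12: 8464 + 790 = 9254
vine 13: 9254 + 790 = 10044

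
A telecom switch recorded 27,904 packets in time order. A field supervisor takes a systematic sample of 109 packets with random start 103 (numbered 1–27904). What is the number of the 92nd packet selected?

k = 27904/109 = 256
92nd selection = r + (92−1)·k = 103 + 91×256 = 103 + 23296 = 23399

23399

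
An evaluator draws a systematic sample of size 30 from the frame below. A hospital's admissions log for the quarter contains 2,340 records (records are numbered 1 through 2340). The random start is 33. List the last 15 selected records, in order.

1203, 1281, 1359, 1437, 1515, 1593, 1671, 1749, 1827, 1905, 1983, 2061, 2139, 2217, 2295

k = N/n = 2340/30 = 78
16th selection = 33 + 15×78 = 1203
17th: 1203 + 78 = 1281
18th: 1281 + 78 = 1359
19th: 1359 + 78 = 1437
20th: 1437 + 78 = 1515
21st: 1515 + 78 = 1593
22nd: 1593 + 78 = 1671
23rd: 1671 + 78 = 1749
24th: 1749 + 78 = 1827
25th: 1827 + 78 = 1905
26th: 1905 + 78 = 1983
27th: 1983 + 78 = 2061
28th: 2061 + 78 = 2139
29th: 2139 + 78 = 2217
30th: 2217 + 78 = 2295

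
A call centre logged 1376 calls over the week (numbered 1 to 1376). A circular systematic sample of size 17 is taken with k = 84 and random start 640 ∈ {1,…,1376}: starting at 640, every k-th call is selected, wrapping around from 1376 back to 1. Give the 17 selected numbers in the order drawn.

640, 724, 808, 892, 976, 1060, 1144, 1228, 1312, 20, 104, 188, 272, 356, 440, 524, 608

Selection 1: 640
Selection 2: 640 + 84 = 724
Selection 3: 724 + 84 = 808
Selection 4: 808 + 84 = 892
Selection 5: 892 + 84 = 976
Selection 6: 976 + 84 = 1060
Selection 7: 1060 + 84 = 1144
Selection 8: 1144 + 84 = 1228
Selection 9: 1228 + 84 = 1312
Selection 10: 1312 + 84 = 1396 → 1396 − 1376 = 20
Selection 11: 20 + 84 = 104
Selection 12: 104 + 84 = 188
Selection 13: 188 + 84 = 272
Selection 14: 272 + 84 = 356
Selection 15: 356 + 84 = 440
Selection 16: 440 + 84 = 524
Selection 17: 524 + 84 = 608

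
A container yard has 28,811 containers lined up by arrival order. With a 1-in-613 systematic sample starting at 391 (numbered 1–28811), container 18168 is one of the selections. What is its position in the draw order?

30

k = 613
position = (18168 − 391)/613 + 1 = 17777/613 + 1 = 29 + 1 = 30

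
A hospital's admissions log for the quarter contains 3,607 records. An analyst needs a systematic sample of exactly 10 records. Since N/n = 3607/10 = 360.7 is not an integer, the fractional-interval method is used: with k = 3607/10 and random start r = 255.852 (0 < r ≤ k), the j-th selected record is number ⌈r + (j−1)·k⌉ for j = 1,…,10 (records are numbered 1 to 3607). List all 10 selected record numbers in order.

j=1: r + 0k = 255.852 → ⌈·⌉ = 256
j=2: r + 1k = 616.552 → ⌈·⌉ = 617
j=3: r + 2k = 977.252 → ⌈·⌉ = 978
j=4: r + 3k = 1337.952 → ⌈·⌉ = 1338
j=5: r + 4k = 1698.652 → ⌈·⌉ = 1699
j=6: r + 5k = 2059.352 → ⌈·⌉ = 2060
j=7: r + 6k = 2420.052 → ⌈·⌉ = 2421
j=8: r + 7k = 2780.752 → ⌈·⌉ = 2781
j=9: r + 8k = 3141.452 → ⌈·⌉ = 3142
j=10: r + 9k = 3502.152 → ⌈·⌉ = 3503

256, 617, 978, 1338, 1699, 2060, 2421, 2781, 3142, 3503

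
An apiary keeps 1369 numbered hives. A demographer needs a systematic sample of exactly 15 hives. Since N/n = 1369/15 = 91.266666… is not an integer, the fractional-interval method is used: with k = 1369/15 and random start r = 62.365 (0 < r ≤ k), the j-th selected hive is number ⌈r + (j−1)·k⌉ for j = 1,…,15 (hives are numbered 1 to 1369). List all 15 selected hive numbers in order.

63, 154, 245, 337, 428, 519, 610, 702, 793, 884, 976, 1067, 1158, 1249, 1341

j=1: r + 0k = 62.365 → ⌈·⌉ = 63
j=2: r + 1k = 153.631666… → ⌈·⌉ = 154
j=3: r + 2k = 244.898333… → ⌈·⌉ = 245
j=4: r + 3k = 336.165 → ⌈·⌉ = 337
j=5: r + 4k = 427.431666… → ⌈·⌉ = 428
j=6: r + 5k = 518.698333… → ⌈·⌉ = 519
j=7: r + 6k = 609.965 → ⌈·⌉ = 610
j=8: r + 7k = 701.231666… → ⌈·⌉ = 702
j=9: r + 8k = 792.498333… → ⌈·⌉ = 793
j=10: r + 9k = 883.765 → ⌈·⌉ = 884
j=11: r + 10k = 975.031666… → ⌈·⌉ = 976
j=12: r + 11k = 1066.298333… → ⌈·⌉ = 1067
j=13: r + 12k = 1157.565 → ⌈·⌉ = 1158
j=14: r + 13k = 1248.831666… → ⌈·⌉ = 1249
j=15: r + 14k = 1340.098333… → ⌈·⌉ = 1341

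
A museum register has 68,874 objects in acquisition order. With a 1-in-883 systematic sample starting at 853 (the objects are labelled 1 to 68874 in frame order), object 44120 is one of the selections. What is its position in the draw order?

50

k = 883
position = (44120 − 853)/883 + 1 = 43267/883 + 1 = 49 + 1 = 50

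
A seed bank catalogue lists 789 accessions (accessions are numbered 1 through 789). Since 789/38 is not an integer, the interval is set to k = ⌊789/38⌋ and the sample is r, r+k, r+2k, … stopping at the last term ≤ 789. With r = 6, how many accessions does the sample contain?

k = ⌊789/38⌋ = 20
Achieved size = ⌊(789 − 6)/20⌋ + 1 = ⌊783/20⌋ + 1 = 39 + 1 = 40
(last selection: 6 + 39×20 = 786 ≤ 789; next would be 806 > 789)

40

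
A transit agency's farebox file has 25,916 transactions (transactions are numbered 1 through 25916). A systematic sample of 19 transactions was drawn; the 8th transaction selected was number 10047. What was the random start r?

k = 25916/19 = 1364
r = 10047 − (8−1)×1364 = 10047 − 9548 = 499

499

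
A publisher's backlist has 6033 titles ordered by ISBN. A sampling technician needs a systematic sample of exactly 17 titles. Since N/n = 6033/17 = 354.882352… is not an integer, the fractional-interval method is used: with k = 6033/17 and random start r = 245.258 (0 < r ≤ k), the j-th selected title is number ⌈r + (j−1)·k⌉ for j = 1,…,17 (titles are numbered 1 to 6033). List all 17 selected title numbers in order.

246, 601, 956, 1310, 1665, 2020, 2375, 2730, 3085, 3440, 3795, 4149, 4504, 4859, 5214, 5569, 5924

j=1: r + 0k = 245.258 → ⌈·⌉ = 246
j=2: r + 1k = 600.140352… → ⌈·⌉ = 601
j=3: r + 2k = 955.022705… → ⌈·⌉ = 956
j=4: r + 3k = 1309.905058… → ⌈·⌉ = 1310
j=5: r + 4k = 1664.787411… → ⌈·⌉ = 1665
j=6: r + 5k = 2019.669764… → ⌈·⌉ = 2020
j=7: r + 6k = 2374.552117… → ⌈·⌉ = 2375
j=8: r + 7k = 2729.434470… → ⌈·⌉ = 2730
j=9: r + 8k = 3084.316823… → ⌈·⌉ = 3085
j=10: r + 9k = 3439.199176… → ⌈·⌉ = 3440
j=11: r + 10k = 3794.081529… → ⌈·⌉ = 3795
j=12: r + 11k = 4148.963882… → ⌈·⌉ = 4149
j=13: r + 12k = 4503.846235… → ⌈·⌉ = 4504
j=14: r + 13k = 4858.728588… → ⌈·⌉ = 4859
j=15: r + 14k = 5213.610941… → ⌈·⌉ = 5214
j=16: r + 15k = 5568.493294… → ⌈·⌉ = 5569
j=17: r + 16k = 5923.375647… → ⌈·⌉ = 5924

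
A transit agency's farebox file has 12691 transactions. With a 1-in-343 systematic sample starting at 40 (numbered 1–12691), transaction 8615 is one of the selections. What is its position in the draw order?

26

k = 343
position = (8615 − 40)/343 + 1 = 8575/343 + 1 = 25 + 1 = 26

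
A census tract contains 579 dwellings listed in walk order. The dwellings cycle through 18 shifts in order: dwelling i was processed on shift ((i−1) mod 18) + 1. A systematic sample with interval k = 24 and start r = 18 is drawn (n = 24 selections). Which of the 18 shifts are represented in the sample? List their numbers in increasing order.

6, 12, 18

Consecutive selections differ by k = 24, so their shift numbers differ by 24 mod 18 = 6.
gcd(24, 18) = 6, so the sample visits 18/6 = 3 distinct residues mod 18.
Start 18 is shift 18; the shifts hit are 6, 12, 18.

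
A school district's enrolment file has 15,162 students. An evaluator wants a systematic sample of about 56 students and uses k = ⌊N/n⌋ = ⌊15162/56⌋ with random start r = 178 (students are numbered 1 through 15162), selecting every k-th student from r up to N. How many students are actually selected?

k = ⌊15162/56⌋ = 270
Achieved size = ⌊(15162 − 178)/270⌋ + 1 = ⌊14984/270⌋ + 1 = 55 + 1 = 56
(last selection: 178 + 55×270 = 15028 ≤ 15162; next would be 15298 > 15162)

56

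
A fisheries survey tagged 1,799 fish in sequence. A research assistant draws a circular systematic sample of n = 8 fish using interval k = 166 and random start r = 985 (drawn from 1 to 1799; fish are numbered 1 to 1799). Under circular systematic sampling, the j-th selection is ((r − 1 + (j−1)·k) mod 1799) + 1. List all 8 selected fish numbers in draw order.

Selection 1: 985
Selection 2: 985 + 166 = 1151
Selection 3: 1151 + 166 = 1317
Selection 4: 1317 + 166 = 1483
Selection 5: 1483 + 166 = 1649
Selection 6: 1649 + 166 = 1815 → 1815 − 1799 = 16
Selection 7: 16 + 166 = 182
Selection 8: 182 + 166 = 348

985, 1151, 1317, 1483, 1649, 16, 182, 348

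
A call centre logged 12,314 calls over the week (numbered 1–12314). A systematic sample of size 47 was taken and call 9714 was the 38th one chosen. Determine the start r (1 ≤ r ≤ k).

k = 12314/47 = 262
r = 9714 − (38−1)×262 = 9714 − 9694 = 20

20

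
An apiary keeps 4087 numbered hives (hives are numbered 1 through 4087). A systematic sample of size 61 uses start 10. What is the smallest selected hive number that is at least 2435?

k = 4087/61 = 67
Steps past start: ⌈(2435 − 10)/67⌉ = ⌈2425/67⌉ = 37
Selected hive: 10 + 37×67 = 2489

2489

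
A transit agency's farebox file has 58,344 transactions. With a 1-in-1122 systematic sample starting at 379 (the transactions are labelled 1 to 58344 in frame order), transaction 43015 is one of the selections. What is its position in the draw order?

k = 1122
position = (43015 − 379)/1122 + 1 = 42636/1122 + 1 = 38 + 1 = 39

39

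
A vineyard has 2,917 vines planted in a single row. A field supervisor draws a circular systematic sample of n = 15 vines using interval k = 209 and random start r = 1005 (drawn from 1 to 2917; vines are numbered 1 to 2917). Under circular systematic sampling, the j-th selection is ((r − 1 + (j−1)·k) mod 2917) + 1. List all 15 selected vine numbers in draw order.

Selection 1: 1005
Selection 2: 1005 + 209 = 1214
Selection 3: 1214 + 209 = 1423
Selection 4: 1423 + 209 = 1632
Selection 5: 1632 + 209 = 1841
Selection 6: 1841 + 209 = 2050
Selection 7: 2050 + 209 = 2259
Selection 8: 2259 + 209 = 2468
Selection 9: 2468 + 209 = 2677
Selection 10: 2677 + 209 = 2886
Selection 11: 2886 + 209 = 3095 → 3095 − 2917 = 178
Selection 12: 178 + 209 = 387
Selection 13: 387 + 209 = 596
Selection 14: 596 + 209 = 805
Selection 15: 805 + 209 = 1014

1005, 1214, 1423, 1632, 1841, 2050, 2259, 2468, 2677, 2886, 178, 387, 596, 805, 1014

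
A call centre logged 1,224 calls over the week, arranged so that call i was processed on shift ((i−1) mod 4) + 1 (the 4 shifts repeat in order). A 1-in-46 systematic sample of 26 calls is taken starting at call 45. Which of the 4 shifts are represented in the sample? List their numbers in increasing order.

Consecutive selections differ by k = 46, so their shift numbers differ by 46 mod 4 = 2.
gcd(46, 4) = 2, so the sample visits 4/2 = 2 distinct residues mod 4.
Start 45 is shift 1; the shifts hit are 1, 3.

1, 3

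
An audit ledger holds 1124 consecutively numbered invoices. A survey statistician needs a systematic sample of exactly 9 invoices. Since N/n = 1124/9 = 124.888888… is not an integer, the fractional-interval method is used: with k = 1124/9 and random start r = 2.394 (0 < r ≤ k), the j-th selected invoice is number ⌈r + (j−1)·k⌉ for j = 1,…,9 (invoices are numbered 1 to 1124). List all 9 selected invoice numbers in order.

j=1: r + 0k = 2.394 → ⌈·⌉ = 3
j=2: r + 1k = 127.282888… → ⌈·⌉ = 128
j=3: r + 2k = 252.171777… → ⌈·⌉ = 253
j=4: r + 3k = 377.060666… → ⌈·⌉ = 378
j=5: r + 4k = 501.949555… → ⌈·⌉ = 502
j=6: r + 5k = 626.838444… → ⌈·⌉ = 627
j=7: r + 6k = 751.727333… → ⌈·⌉ = 752
j=8: r + 7k = 876.616222… → ⌈·⌉ = 877
j=9: r + 8k = 1001.505111… → ⌈·⌉ = 1002

3, 128, 253, 378, 502, 627, 752, 877, 1002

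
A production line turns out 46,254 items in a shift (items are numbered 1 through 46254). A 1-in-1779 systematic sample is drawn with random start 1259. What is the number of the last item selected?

k = 1779
26th selection = r + (26−1)·k = 1259 + 25×1779 = 1259 + 44475 = 45734

45734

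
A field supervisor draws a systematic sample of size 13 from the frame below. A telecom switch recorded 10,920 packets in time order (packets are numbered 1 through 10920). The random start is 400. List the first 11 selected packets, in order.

400, 1240, 2080, 2920, 3760, 4600, 5440, 6280, 7120, 7960, 8800

k = N/n = 10920/13 = 840
packet 1: 400
packet 2: 400 + 840 = 1240
packet 3: 1240 + 840 = 2080
packet 4: 2080 + 840 = 2920
packet 5: 2920 + 840 = 3760
packet 6: 3760 + 840 = 4600
packet 7: 4600 + 840 = 5440
packet 8: 5440 + 840 = 6280
packet 9: 6280 + 840 = 7120
packet 10: 7120 + 840 = 7960
packet 11: 7960 + 840 = 8800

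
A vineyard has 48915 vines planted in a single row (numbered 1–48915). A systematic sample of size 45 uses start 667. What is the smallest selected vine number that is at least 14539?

k = 48915/45 = 1087
Steps past start: ⌈(14539 − 667)/1087⌉ = ⌈13872/1087⌉ = 13
Selected vine: 667 + 13×1087 = 14798

14798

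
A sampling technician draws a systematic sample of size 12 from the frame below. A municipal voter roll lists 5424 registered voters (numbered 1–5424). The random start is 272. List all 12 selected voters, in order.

k = N/n = 5424/12 = 452
voter 1: 272
voter 2: 272 + 452 = 724
voter 3: 724 + 452 = 1176
voter 4: 1176 + 452 = 1628
voter 5: 1628 + 452 = 2080
voter 6: 2080 + 452 = 2532
voter 7: 2532 + 452 = 2984
voter 8: 2984 + 452 = 3436
voter 9: 3436 + 452 = 3888
voter 10: 3888 + 452 = 4340
voter 11: 4340 + 452 = 4792
voter 12: 4792 + 452 = 5244

272, 724, 1176, 1628, 2080, 2532, 2984, 3436, 3888, 4340, 4792, 5244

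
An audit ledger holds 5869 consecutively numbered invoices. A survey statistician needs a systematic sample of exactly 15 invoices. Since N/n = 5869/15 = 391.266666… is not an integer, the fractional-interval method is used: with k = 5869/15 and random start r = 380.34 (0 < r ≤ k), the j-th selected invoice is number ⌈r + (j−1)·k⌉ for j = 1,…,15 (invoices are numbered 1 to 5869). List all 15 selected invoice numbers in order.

381, 772, 1163, 1555, 1946, 2337, 2728, 3120, 3511, 3902, 4294, 4685, 5076, 5467, 5859

j=1: r + 0k = 380.34 → ⌈·⌉ = 381
j=2: r + 1k = 771.606666… → ⌈·⌉ = 772
j=3: r + 2k = 1162.873333… → ⌈·⌉ = 1163
j=4: r + 3k = 1554.14 → ⌈·⌉ = 1555
j=5: r + 4k = 1945.406666… → ⌈·⌉ = 1946
j=6: r + 5k = 2336.673333… → ⌈·⌉ = 2337
j=7: r + 6k = 2727.94 → ⌈·⌉ = 2728
j=8: r + 7k = 3119.206666… → ⌈·⌉ = 3120
j=9: r + 8k = 3510.473333… → ⌈·⌉ = 3511
j=10: r + 9k = 3901.74 → ⌈·⌉ = 3902
j=11: r + 10k = 4293.006666… → ⌈·⌉ = 4294
j=12: r + 11k = 4684.273333… → ⌈·⌉ = 4685
j=13: r + 12k = 5075.54 → ⌈·⌉ = 5076
j=14: r + 13k = 5466.806666… → ⌈·⌉ = 5467
j=15: r + 14k = 5858.073333… → ⌈·⌉ = 5859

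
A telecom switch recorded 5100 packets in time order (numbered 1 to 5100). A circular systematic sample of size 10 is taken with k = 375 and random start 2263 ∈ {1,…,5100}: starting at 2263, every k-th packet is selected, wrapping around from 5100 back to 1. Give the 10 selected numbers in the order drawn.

Selection 1: 2263
Selection 2: 2263 + 375 = 2638
Selection 3: 2638 + 375 = 3013
Selection 4: 3013 + 375 = 3388
Selection 5: 3388 + 375 = 3763
Selection 6: 3763 + 375 = 4138
Selection 7: 4138 + 375 = 4513
Selection 8: 4513 + 375 = 4888
Selection 9: 4888 + 375 = 5263 → 5263 − 5100 = 163
Selection 10: 163 + 375 = 538

2263, 2638, 3013, 3388, 3763, 4138, 4513, 4888, 163, 538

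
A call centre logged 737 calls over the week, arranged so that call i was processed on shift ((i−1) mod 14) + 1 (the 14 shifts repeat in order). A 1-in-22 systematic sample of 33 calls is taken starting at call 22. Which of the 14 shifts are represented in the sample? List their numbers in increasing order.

Consecutive selections differ by k = 22, so their shift numbers differ by 22 mod 14 = 8.
gcd(22, 14) = 2, so the sample visits 14/2 = 7 distinct residues mod 14.
Start 22 is shift 8; the shifts hit are 2, 4, 6, 8, 10, 12, 14.

2, 4, 6, 8, 10, 12, 14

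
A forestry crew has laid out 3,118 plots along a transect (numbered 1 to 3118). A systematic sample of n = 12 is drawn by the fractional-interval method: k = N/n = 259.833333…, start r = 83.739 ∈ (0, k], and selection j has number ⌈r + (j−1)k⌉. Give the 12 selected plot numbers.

j=1: r + 0k = 83.739 → ⌈·⌉ = 84
j=2: r + 1k = 343.572333… → ⌈·⌉ = 344
j=3: r + 2k = 603.405666… → ⌈·⌉ = 604
j=4: r + 3k = 863.239 → ⌈·⌉ = 864
j=5: r + 4k = 1123.072333… → ⌈·⌉ = 1124
j=6: r + 5k = 1382.905666… → ⌈·⌉ = 1383
j=7: r + 6k = 1642.739 → ⌈·⌉ = 1643
j=8: r + 7k = 1902.572333… → ⌈·⌉ = 1903
j=9: r + 8k = 2162.405666… → ⌈·⌉ = 2163
j=10: r + 9k = 2422.239 → ⌈·⌉ = 2423
j=11: r + 10k = 2682.072333… → ⌈·⌉ = 2683
j=12: r + 11k = 2941.905666… → ⌈·⌉ = 2942

84, 344, 604, 864, 1124, 1383, 1643, 1903, 2163, 2423, 2683, 2942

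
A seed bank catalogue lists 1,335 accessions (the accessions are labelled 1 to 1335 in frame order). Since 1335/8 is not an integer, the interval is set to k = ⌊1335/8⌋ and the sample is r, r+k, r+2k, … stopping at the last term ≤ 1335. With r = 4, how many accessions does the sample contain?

9

k = ⌊1335/8⌋ = 166
Achieved size = ⌊(1335 − 4)/166⌋ + 1 = ⌊1331/166⌋ + 1 = 8 + 1 = 9
(last selection: 4 + 8×166 = 1332 ≤ 1335; next would be 1498 > 1335)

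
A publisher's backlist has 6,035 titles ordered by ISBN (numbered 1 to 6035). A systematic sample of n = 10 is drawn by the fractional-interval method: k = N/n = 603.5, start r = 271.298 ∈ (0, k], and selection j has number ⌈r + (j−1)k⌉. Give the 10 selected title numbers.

272, 875, 1479, 2082, 2686, 3289, 3893, 4496, 5100, 5703

j=1: r + 0k = 271.298 → ⌈·⌉ = 272
j=2: r + 1k = 874.798 → ⌈·⌉ = 875
j=3: r + 2k = 1478.298 → ⌈·⌉ = 1479
j=4: r + 3k = 2081.798 → ⌈·⌉ = 2082
j=5: r + 4k = 2685.298 → ⌈·⌉ = 2686
j=6: r + 5k = 3288.798 → ⌈·⌉ = 3289
j=7: r + 6k = 3892.298 → ⌈·⌉ = 3893
j=8: r + 7k = 4495.798 → ⌈·⌉ = 4496
j=9: r + 8k = 5099.298 → ⌈·⌉ = 5100
j=10: r + 9k = 5702.798 → ⌈·⌉ = 5703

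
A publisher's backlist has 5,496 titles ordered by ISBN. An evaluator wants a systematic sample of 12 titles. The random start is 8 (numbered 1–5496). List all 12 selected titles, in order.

k = N/n = 5496/12 = 458
title 1: 8
title 2: 8 + 458 = 466
title 3: 466 + 458 = 924
title 4: 924 + 458 = 1382
title 5: 1382 + 458 = 1840
title 6: 1840 + 458 = 2298
title 7: 2298 + 458 = 2756
title 8: 2756 + 458 = 3214
title 9: 3214 + 458 = 3672
title 10: 3672 + 458 = 4130
title 11: 4130 + 458 = 4588
title 12: 4588 + 458 = 5046

8, 466, 924, 1382, 1840, 2298, 2756, 3214, 3672, 4130, 4588, 5046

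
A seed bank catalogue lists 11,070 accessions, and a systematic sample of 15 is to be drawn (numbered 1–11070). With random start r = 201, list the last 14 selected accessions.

939, 1677, 2415, 3153, 3891, 4629, 5367, 6105, 6843, 7581, 8319, 9057, 9795, 10533

k = N/n = 11070/15 = 738
2nd selection = 201 + 1×738 = 939
3rd: 939 + 738 = 1677
4th: 1677 + 738 = 2415
5th: 2415 + 738 = 3153
6th: 3153 + 738 = 3891
7th: 3891 + 738 = 4629
8th: 4629 + 738 = 5367
9th: 5367 + 738 = 6105
10th: 6105 + 738 = 6843
11th: 6843 + 738 = 7581
12th: 7581 + 738 = 8319
13th: 8319 + 738 = 9057
14th: 9057 + 738 = 9795
15th: 9795 + 738 = 10533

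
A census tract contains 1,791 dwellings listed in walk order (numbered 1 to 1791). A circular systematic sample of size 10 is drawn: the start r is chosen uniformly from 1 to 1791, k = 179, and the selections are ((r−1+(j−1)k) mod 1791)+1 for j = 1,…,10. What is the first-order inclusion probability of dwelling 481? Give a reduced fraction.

10/1791

For each position j, as r ranges over 1…1791 the j-th selection hits every dwelling exactly once, so dwelling 481 is selected for exactly 10 of the 1791 starts.
Inclusion probability = 10/1791.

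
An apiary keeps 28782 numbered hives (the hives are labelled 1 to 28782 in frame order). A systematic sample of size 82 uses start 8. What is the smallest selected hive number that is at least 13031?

k = 28782/82 = 351
Steps past start: ⌈(13031 − 8)/351⌉ = ⌈13023/351⌉ = 38
Selected hive: 8 + 38×351 = 13346

13346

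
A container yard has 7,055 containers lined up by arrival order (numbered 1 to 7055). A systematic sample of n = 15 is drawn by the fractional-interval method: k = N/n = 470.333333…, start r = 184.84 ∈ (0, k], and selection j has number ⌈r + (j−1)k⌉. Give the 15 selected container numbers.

j=1: r + 0k = 184.84 → ⌈·⌉ = 185
j=2: r + 1k = 655.173333… → ⌈·⌉ = 656
j=3: r + 2k = 1125.506666… → ⌈·⌉ = 1126
j=4: r + 3k = 1595.84 → ⌈·⌉ = 1596
j=5: r + 4k = 2066.173333… → ⌈·⌉ = 2067
j=6: r + 5k = 2536.506666… → ⌈·⌉ = 2537
j=7: r + 6k = 3006.84 → ⌈·⌉ = 3007
j=8: r + 7k = 3477.173333… → ⌈·⌉ = 3478
j=9: r + 8k = 3947.506666… → ⌈·⌉ = 3948
j=10: r + 9k = 4417.84 → ⌈·⌉ = 4418
j=11: r + 10k = 4888.173333… → ⌈·⌉ = 4889
j=12: r + 11k = 5358.506666… → ⌈·⌉ = 5359
j=13: r + 12k = 5828.84 → ⌈·⌉ = 5829
j=14: r + 13k = 6299.173333… → ⌈·⌉ = 6300
j=15: r + 14k = 6769.506666… → ⌈·⌉ = 6770

185, 656, 1126, 1596, 2067, 2537, 3007, 3478, 3948, 4418, 4889, 5359, 5829, 6300, 6770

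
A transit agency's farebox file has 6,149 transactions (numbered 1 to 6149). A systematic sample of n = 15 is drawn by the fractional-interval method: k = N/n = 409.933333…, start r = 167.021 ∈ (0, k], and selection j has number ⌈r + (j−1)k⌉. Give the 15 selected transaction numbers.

j=1: r + 0k = 167.021 → ⌈·⌉ = 168
j=2: r + 1k = 576.954333… → ⌈·⌉ = 577
j=3: r + 2k = 986.887666… → ⌈·⌉ = 987
j=4: r + 3k = 1396.821 → ⌈·⌉ = 1397
j=5: r + 4k = 1806.754333… → ⌈·⌉ = 1807
j=6: r + 5k = 2216.687666… → ⌈·⌉ = 2217
j=7: r + 6k = 2626.621 → ⌈·⌉ = 2627
j=8: r + 7k = 3036.554333… → ⌈·⌉ = 3037
j=9: r + 8k = 3446.487666… → ⌈·⌉ = 3447
j=10: r + 9k = 3856.421 → ⌈·⌉ = 3857
j=11: r + 10k = 4266.354333… → ⌈·⌉ = 4267
j=12: r + 11k = 4676.287666… → ⌈·⌉ = 4677
j=13: r + 12k = 5086.221 → ⌈·⌉ = 5087
j=14: r + 13k = 5496.154333… → ⌈·⌉ = 5497
j=15: r + 14k = 5906.087666… → ⌈·⌉ = 5907

168, 577, 987, 1397, 1807, 2217, 2627, 3037, 3447, 3857, 4267, 4677, 5087, 5497, 5907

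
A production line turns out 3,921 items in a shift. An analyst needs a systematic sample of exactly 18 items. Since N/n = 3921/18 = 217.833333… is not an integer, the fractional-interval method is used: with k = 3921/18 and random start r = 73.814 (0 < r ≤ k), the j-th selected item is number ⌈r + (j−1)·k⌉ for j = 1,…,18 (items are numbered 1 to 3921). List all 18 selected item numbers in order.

74, 292, 510, 728, 946, 1163, 1381, 1599, 1817, 2035, 2253, 2470, 2688, 2906, 3124, 3342, 3560, 3777

j=1: r + 0k = 73.814 → ⌈·⌉ = 74
j=2: r + 1k = 291.647333… → ⌈·⌉ = 292
j=3: r + 2k = 509.480666… → ⌈·⌉ = 510
j=4: r + 3k = 727.314 → ⌈·⌉ = 728
j=5: r + 4k = 945.147333… → ⌈·⌉ = 946
j=6: r + 5k = 1162.980666… → ⌈·⌉ = 1163
j=7: r + 6k = 1380.814 → ⌈·⌉ = 1381
j=8: r + 7k = 1598.647333… → ⌈·⌉ = 1599
j=9: r + 8k = 1816.480666… → ⌈·⌉ = 1817
j=10: r + 9k = 2034.314 → ⌈·⌉ = 2035
j=11: r + 10k = 2252.147333… → ⌈·⌉ = 2253
j=12: r + 11k = 2469.980666… → ⌈·⌉ = 2470
j=13: r + 12k = 2687.814 → ⌈·⌉ = 2688
j=14: r + 13k = 2905.647333… → ⌈·⌉ = 2906
j=15: r + 14k = 3123.480666… → ⌈·⌉ = 3124
j=16: r + 15k = 3341.314 → ⌈·⌉ = 3342
j=17: r + 16k = 3559.147333… → ⌈·⌉ = 3560
j=18: r + 17k = 3776.980666… → ⌈·⌉ = 3777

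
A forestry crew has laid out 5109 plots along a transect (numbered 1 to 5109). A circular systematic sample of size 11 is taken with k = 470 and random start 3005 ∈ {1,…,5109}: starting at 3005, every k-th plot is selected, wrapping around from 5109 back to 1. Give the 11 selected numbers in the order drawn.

Selection 1: 3005
Selection 2: 3005 + 470 = 3475
Selection 3: 3475 + 470 = 3945
Selection 4: 3945 + 470 = 4415
Selection 5: 4415 + 470 = 4885
Selection 6: 4885 + 470 = 5355 → 5355 − 5109 = 246
Selection 7: 246 + 470 = 716
Selection 8: 716 + 470 = 1186
Selection 9: 1186 + 470 = 1656
Selection 10: 1656 + 470 = 2126
Selection 11: 2126 + 470 = 2596

3005, 3475, 3945, 4415, 4885, 246, 716, 1186, 1656, 2126, 2596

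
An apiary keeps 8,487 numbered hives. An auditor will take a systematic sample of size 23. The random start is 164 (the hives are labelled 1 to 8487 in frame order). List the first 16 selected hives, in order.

k = N/n = 8487/23 = 369
hive 1: 164
hive 2: 164 + 369 = 533
hive 3: 533 + 369 = 902
hive 4: 902 + 369 = 1271
hive 5: 1271 + 369 = 1640
hive 6: 1640 + 369 = 2009
hive 7: 2009 + 369 = 2378
hive 8: 2378 + 369 = 2747
hive 9: 2747 + 369 = 3116
hive 10: 3116 + 369 = 3485
hive 11: 3485 + 369 = 3854
hive 12: 3854 + 369 = 4223
hive 13: 4223 + 369 = 4592
hive 14: 4592 + 369 = 4961
hive 15: 4961 + 369 = 5330
hive 16: 5330 + 369 = 5699

164, 533, 902, 1271, 1640, 2009, 2378, 2747, 3116, 3485, 3854, 4223, 4592, 4961, 5330, 5699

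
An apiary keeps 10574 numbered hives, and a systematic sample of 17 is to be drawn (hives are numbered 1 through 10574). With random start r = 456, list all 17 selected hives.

k = N/n = 10574/17 = 622
hive 1: 456
hive 2: 456 + 622 = 1078
hive 3: 1078 + 622 = 1700
hive 4: 1700 + 622 = 2322
hive 5: 2322 + 622 = 2944
hive 6: 2944 + 622 = 3566
hive 7: 3566 + 622 = 4188
hive 8: 4188 + 622 = 4810
hive 9: 4810 + 622 = 5432
hive 10: 5432 + 622 = 6054
hive 11: 6054 + 622 = 6676
hive 12: 6676 + 622 = 7298
hive 13: 7298 + 622 = 7920
hive 14: 7920 + 622 = 8542
hive 15: 8542 + 622 = 9164
hive 16: 9164 + 622 = 9786
hive 17: 9786 + 622 = 10408

456, 1078, 1700, 2322, 2944, 3566, 4188, 4810, 5432, 6054, 6676, 7298, 7920, 8542, 9164, 9786, 10408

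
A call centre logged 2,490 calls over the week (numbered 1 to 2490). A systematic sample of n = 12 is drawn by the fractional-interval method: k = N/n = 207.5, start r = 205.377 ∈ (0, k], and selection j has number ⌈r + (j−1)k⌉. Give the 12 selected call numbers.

j=1: r + 0k = 205.377 → ⌈·⌉ = 206
j=2: r + 1k = 412.877 → ⌈·⌉ = 413
j=3: r + 2k = 620.377 → ⌈·⌉ = 621
j=4: r + 3k = 827.877 → ⌈·⌉ = 828
j=5: r + 4k = 1035.377 → ⌈·⌉ = 1036
j=6: r + 5k = 1242.877 → ⌈·⌉ = 1243
j=7: r + 6k = 1450.377 → ⌈·⌉ = 1451
j=8: r + 7k = 1657.877 → ⌈·⌉ = 1658
j=9: r + 8k = 1865.377 → ⌈·⌉ = 1866
j=10: r + 9k = 2072.877 → ⌈·⌉ = 2073
j=11: r + 10k = 2280.377 → ⌈·⌉ = 2281
j=12: r + 11k = 2487.877 → ⌈·⌉ = 2488

206, 413, 621, 828, 1036, 1243, 1451, 1658, 1866, 2073, 2281, 2488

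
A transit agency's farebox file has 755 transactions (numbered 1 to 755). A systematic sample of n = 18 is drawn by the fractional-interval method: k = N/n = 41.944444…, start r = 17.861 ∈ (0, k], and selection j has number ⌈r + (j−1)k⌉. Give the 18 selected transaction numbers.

18, 60, 102, 144, 186, 228, 270, 312, 354, 396, 438, 480, 522, 564, 606, 648, 689, 731

j=1: r + 0k = 17.861 → ⌈·⌉ = 18
j=2: r + 1k = 59.805444… → ⌈·⌉ = 60
j=3: r + 2k = 101.749888… → ⌈·⌉ = 102
j=4: r + 3k = 143.694333… → ⌈·⌉ = 144
j=5: r + 4k = 185.638777… → ⌈·⌉ = 186
j=6: r + 5k = 227.583222… → ⌈·⌉ = 228
j=7: r + 6k = 269.527666… → ⌈·⌉ = 270
j=8: r + 7k = 311.472111… → ⌈·⌉ = 312
j=9: r + 8k = 353.416555… → ⌈·⌉ = 354
j=10: r + 9k = 395.361 → ⌈·⌉ = 396
j=11: r + 10k = 437.305444… → ⌈·⌉ = 438
j=12: r + 11k = 479.249888… → ⌈·⌉ = 480
j=13: r + 12k = 521.194333… → ⌈·⌉ = 522
j=14: r + 13k = 563.138777… → ⌈·⌉ = 564
j=15: r + 14k = 605.083222… → ⌈·⌉ = 606
j=16: r + 15k = 647.027666… → ⌈·⌉ = 648
j=17: r + 16k = 688.972111… → ⌈·⌉ = 689
j=18: r + 17k = 730.916555… → ⌈·⌉ = 731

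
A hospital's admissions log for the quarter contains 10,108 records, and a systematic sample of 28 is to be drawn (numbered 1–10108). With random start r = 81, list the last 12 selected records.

k = N/n = 10108/28 = 361
17th selection = 81 + 16×361 = 5857
18th: 5857 + 361 = 6218
19th: 6218 + 361 = 6579
20th: 6579 + 361 = 6940
21st: 6940 + 361 = 7301
22nd: 7301 + 361 = 7662
23rd: 7662 + 361 = 8023
24th: 8023 + 361 = 8384
25th: 8384 + 361 = 8745
26th: 8745 + 361 = 9106
27th: 9106 + 361 = 9467
28th: 9467 + 361 = 9828

5857, 6218, 6579, 6940, 7301, 7662, 8023, 8384, 8745, 9106, 9467, 9828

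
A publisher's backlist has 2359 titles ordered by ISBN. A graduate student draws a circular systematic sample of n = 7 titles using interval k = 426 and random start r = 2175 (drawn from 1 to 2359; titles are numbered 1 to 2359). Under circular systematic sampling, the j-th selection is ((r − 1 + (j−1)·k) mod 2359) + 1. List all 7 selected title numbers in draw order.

2175, 242, 668, 1094, 1520, 1946, 13

Selection 1: 2175
Selection 2: 2175 + 426 = 2601 → 2601 − 2359 = 242
Selection 3: 242 + 426 = 668
Selection 4: 668 + 426 = 1094
Selection 5: 1094 + 426 = 1520
Selection 6: 1520 + 426 = 1946
Selection 7: 1946 + 426 = 2372 → 2372 − 2359 = 13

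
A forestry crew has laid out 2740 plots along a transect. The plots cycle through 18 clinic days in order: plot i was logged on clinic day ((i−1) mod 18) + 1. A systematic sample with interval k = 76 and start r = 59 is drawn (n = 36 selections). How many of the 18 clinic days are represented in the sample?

9

Consecutive selections differ by k = 76, so their clinic day numbers differ by 76 mod 18 = 4.
gcd(76, 18) = 2, so the sample visits 18/2 = 9 distinct residues mod 18.
Start 59 is clinic day 5; the clinic days hit are 1, 3, 5, 7, 9, 11, 13, 15, 17.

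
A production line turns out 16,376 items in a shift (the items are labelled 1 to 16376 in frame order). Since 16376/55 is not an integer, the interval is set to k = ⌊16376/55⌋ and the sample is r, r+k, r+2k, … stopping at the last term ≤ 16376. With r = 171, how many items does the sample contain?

55

k = ⌊16376/55⌋ = 297
Achieved size = ⌊(16376 − 171)/297⌋ + 1 = ⌊16205/297⌋ + 1 = 54 + 1 = 55
(last selection: 171 + 54×297 = 16209 ≤ 16376; next would be 16506 > 16376)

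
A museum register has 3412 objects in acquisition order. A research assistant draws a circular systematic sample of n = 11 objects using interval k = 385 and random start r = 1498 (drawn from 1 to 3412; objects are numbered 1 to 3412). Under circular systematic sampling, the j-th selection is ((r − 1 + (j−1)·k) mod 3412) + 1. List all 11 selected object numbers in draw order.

Selection 1: 1498
Selection 2: 1498 + 385 = 1883
Selection 3: 1883 + 385 = 2268
Selection 4: 2268 + 385 = 2653
Selection 5: 2653 + 385 = 3038
Selection 6: 3038 + 385 = 3423 → 3423 − 3412 = 11
Selection 7: 11 + 385 = 396
Selection 8: 396 + 385 = 781
Selection 9: 781 + 385 = 1166
Selection 10: 1166 + 385 = 1551
Selection 11: 1551 + 385 = 1936

1498, 1883, 2268, 2653, 3038, 11, 396, 781, 1166, 1551, 1936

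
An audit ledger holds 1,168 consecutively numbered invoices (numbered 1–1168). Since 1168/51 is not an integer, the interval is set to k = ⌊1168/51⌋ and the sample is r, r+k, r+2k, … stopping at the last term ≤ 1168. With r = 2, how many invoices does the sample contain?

k = ⌊1168/51⌋ = 22
Achieved size = ⌊(1168 − 2)/22⌋ + 1 = ⌊1166/22⌋ + 1 = 53 + 1 = 54
(last selection: 2 + 53×22 = 1168 ≤ 1168; next would be 1190 > 1168)

54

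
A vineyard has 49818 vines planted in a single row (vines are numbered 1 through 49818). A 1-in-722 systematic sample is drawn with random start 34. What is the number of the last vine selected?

49130

k = 722
69th selection = r + (69−1)·k = 34 + 68×722 = 34 + 49096 = 49130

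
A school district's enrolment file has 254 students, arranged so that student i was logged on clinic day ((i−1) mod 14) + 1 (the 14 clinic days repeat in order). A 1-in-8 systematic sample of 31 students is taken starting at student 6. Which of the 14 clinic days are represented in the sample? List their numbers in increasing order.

Consecutive selections differ by k = 8, so their clinic day numbers differ by 8 mod 14 = 8.
gcd(8, 14) = 2, so the sample visits 14/2 = 7 distinct residues mod 14.
Start 6 is clinic day 6; the clinic days hit are 2, 4, 6, 8, 10, 12, 14.

2, 4, 6, 8, 10, 12, 14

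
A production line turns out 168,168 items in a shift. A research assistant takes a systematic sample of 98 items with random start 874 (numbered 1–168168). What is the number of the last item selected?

167326

k = 168168/98 = 1716
98th selection = r + (98−1)·k = 874 + 97×1716 = 874 + 166452 = 167326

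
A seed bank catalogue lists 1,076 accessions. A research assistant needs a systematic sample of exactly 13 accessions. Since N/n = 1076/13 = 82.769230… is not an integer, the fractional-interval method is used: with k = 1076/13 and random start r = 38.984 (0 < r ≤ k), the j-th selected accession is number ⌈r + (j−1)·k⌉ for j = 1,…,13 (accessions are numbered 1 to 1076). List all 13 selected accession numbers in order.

39, 122, 205, 288, 371, 453, 536, 619, 702, 784, 867, 950, 1033

j=1: r + 0k = 38.984 → ⌈·⌉ = 39
j=2: r + 1k = 121.753230… → ⌈·⌉ = 122
j=3: r + 2k = 204.522461… → ⌈·⌉ = 205
j=4: r + 3k = 287.291692… → ⌈·⌉ = 288
j=5: r + 4k = 370.060923… → ⌈·⌉ = 371
j=6: r + 5k = 452.830153… → ⌈·⌉ = 453
j=7: r + 6k = 535.599384… → ⌈·⌉ = 536
j=8: r + 7k = 618.368615… → ⌈·⌉ = 619
j=9: r + 8k = 701.137846… → ⌈·⌉ = 702
j=10: r + 9k = 783.907076… → ⌈·⌉ = 784
j=11: r + 10k = 866.676307… → ⌈·⌉ = 867
j=12: r + 11k = 949.445538… → ⌈·⌉ = 950
j=13: r + 12k = 1032.214769… → ⌈·⌉ = 1033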